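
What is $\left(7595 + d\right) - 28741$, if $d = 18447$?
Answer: $-2699$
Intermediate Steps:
$\left(7595 + d\right) - 28741 = \left(7595 + 18447\right) - 28741 = 26042 - 28741 = -2699$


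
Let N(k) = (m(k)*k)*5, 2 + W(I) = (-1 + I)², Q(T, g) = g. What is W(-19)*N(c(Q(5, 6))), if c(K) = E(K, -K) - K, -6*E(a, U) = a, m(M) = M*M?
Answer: -682570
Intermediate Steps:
m(M) = M²
E(a, U) = -a/6
c(K) = -7*K/6 (c(K) = -K/6 - K = -7*K/6)
W(I) = -2 + (-1 + I)²
N(k) = 5*k³ (N(k) = (k²*k)*5 = k³*5 = 5*k³)
W(-19)*N(c(Q(5, 6))) = (-2 + (-1 - 19)²)*(5*(-7/6*6)³) = (-2 + (-20)²)*(5*(-7)³) = (-2 + 400)*(5*(-343)) = 398*(-1715) = -682570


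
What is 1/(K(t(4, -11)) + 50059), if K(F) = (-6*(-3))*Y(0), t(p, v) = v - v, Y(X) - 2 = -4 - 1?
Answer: 1/50005 ≈ 1.9998e-5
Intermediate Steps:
Y(X) = -3 (Y(X) = 2 + (-4 - 1) = 2 - 5 = -3)
t(p, v) = 0
K(F) = -54 (K(F) = -6*(-3)*(-3) = 18*(-3) = -54)
1/(K(t(4, -11)) + 50059) = 1/(-54 + 50059) = 1/50005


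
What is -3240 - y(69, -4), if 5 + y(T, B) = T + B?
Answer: -3300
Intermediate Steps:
y(T, B) = -5 + B + T (y(T, B) = -5 + (T + B) = -5 + (B + T) = -5 + B + T)
-3240 - y(69, -4) = -3240 - (-5 - 4 + 69) = -3240 - 1*60 = -3240 - 60 = -3300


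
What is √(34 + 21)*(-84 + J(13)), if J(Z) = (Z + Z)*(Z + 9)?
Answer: 488*√55 ≈ 3619.1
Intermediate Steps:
J(Z) = 2*Z*(9 + Z) (J(Z) = (2*Z)*(9 + Z) = 2*Z*(9 + Z))
√(34 + 21)*(-84 + J(13)) = √(34 + 21)*(-84 + 2*13*(9 + 13)) = √55*(-84 + 2*13*22) = √55*(-84 + 572) = √55*488 = 488*√55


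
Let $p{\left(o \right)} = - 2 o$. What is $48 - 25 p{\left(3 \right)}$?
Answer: $198$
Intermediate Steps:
$48 - 25 p{\left(3 \right)} = 48 - 25 \left(\left(-2\right) 3\right) = 48 - -150 = 48 + 150 = 198$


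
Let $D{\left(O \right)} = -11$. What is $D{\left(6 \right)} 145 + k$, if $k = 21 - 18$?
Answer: $-1592$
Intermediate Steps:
$k = 3$
$D{\left(6 \right)} 145 + k = \left(-11\right) 145 + 3 = -1595 + 3 = -1592$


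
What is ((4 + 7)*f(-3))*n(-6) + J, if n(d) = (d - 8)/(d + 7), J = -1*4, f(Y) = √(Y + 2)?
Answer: -4 - 154*I ≈ -4.0 - 154.0*I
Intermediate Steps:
f(Y) = √(2 + Y)
J = -4
n(d) = (-8 + d)/(7 + d)
((4 + 7)*f(-3))*n(-6) + J = ((4 + 7)*√(2 - 3))*((-8 - 6)/(7 - 6)) - 4 = (11*√(-1))*(-14/1) - 4 = (11*I)*(1*(-14)) - 4 = (11*I)*(-14) - 4 = -154*I - 4 = -4 - 154*I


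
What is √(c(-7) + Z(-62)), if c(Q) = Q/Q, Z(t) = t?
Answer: I*√61 ≈ 7.8102*I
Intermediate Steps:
c(Q) = 1
√(c(-7) + Z(-62)) = √(1 - 62) = √(-61) = I*√61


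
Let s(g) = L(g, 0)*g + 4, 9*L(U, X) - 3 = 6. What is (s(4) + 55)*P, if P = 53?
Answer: 3339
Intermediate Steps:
L(U, X) = 1 (L(U, X) = ⅓ + (⅑)*6 = ⅓ + ⅔ = 1)
s(g) = 4 + g (s(g) = 1*g + 4 = g + 4 = 4 + g)
(s(4) + 55)*P = ((4 + 4) + 55)*53 = (8 + 55)*53 = 63*53 = 3339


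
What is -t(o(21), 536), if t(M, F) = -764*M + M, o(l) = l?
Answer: 16023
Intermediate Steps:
t(M, F) = -763*M
-t(o(21), 536) = -(-763)*21 = -1*(-16023) = 16023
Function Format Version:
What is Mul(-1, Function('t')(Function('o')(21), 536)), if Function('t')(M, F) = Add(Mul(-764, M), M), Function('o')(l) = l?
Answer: 16023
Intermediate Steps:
Function('t')(M, F) = Mul(-763, M)
Mul(-1, Function('t')(Function('o')(21), 536)) = Mul(-1, Mul(-763, 21)) = Mul(-1, -16023) = 16023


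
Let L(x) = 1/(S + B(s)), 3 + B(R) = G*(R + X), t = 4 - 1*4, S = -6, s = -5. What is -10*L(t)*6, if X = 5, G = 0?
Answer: 20/3 ≈ 6.6667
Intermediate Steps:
t = 0 (t = 4 - 4 = 0)
B(R) = -3 (B(R) = -3 + 0*(R + 5) = -3 + 0*(5 + R) = -3 + 0 = -3)
L(x) = -⅑ (L(x) = 1/(-6 - 3) = 1/(-9) = -⅑)
-10*L(t)*6 = -10*(-⅑)*6 = (10/9)*6 = 20/3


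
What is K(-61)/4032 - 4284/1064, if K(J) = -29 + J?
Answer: -17231/4256 ≈ -4.0486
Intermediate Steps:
K(-61)/4032 - 4284/1064 = (-29 - 61)/4032 - 4284/1064 = -90*1/4032 - 4284*1/1064 = -5/224 - 153/38 = -17231/4256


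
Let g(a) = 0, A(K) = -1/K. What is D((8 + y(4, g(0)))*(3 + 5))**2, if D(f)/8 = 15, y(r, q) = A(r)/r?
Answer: 14400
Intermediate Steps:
y(r, q) = -1/r**2 (y(r, q) = (-1/r)/r = -1/r**2)
D(f) = 120 (D(f) = 8*15 = 120)
D((8 + y(4, g(0)))*(3 + 5))**2 = 120**2 = 14400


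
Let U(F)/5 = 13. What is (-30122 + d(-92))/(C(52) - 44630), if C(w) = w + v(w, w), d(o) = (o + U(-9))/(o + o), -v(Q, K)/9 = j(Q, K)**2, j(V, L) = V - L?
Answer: 5542421/8202352 ≈ 0.67571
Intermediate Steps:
U(F) = 65 (U(F) = 5*13 = 65)
v(Q, K) = -9*(Q - K)**2
d(o) = (65 + o)/(2*o) (d(o) = (o + 65)/(o + o) = (65 + o)/((2*o)) = (65 + o)*(1/(2*o)) = (65 + o)/(2*o))
C(w) = w (C(w) = w - 9*(w - w)**2 = w - 9*0**2 = w - 9*0 = w + 0 = w)
(-30122 + d(-92))/(C(52) - 44630) = (-30122 + (1/2)*(65 - 92)/(-92))/(52 - 44630) = (-30122 + (1/2)*(-1/92)*(-27))/(-44578) = (-30122 + 27/184)*(-1/44578) = -5542421/184*(-1/44578) = 5542421/8202352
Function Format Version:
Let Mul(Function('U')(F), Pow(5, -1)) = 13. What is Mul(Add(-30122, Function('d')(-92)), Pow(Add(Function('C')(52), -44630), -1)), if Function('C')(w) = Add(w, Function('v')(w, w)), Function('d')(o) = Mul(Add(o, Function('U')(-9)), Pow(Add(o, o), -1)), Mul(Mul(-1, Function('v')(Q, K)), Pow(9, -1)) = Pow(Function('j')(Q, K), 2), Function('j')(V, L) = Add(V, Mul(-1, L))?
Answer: Rational(5542421, 8202352) ≈ 0.67571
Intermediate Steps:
Function('U')(F) = 65 (Function('U')(F) = Mul(5, 13) = 65)
Function('v')(Q, K) = Mul(-9, Pow(Add(Q, Mul(-1, K)), 2))
Function('d')(o) = Mul(Rational(1, 2), Pow(o, -1), Add(65, o)) (Function('d')(o) = Mul(Add(o, 65), Pow(Add(o, o), -1)) = Mul(Add(65, o), Pow(Mul(2, o), -1)) = Mul(Add(65, o), Mul(Rational(1, 2), Pow(o, -1))) = Mul(Rational(1, 2), Pow(o, -1), Add(65, o)))
Function('C')(w) = w (Function('C')(w) = Add(w, Mul(-9, Pow(Add(w, Mul(-1, w)), 2))) = Add(w, Mul(-9, Pow(0, 2))) = Add(w, Mul(-9, 0)) = Add(w, 0) = w)
Mul(Add(-30122, Function('d')(-92)), Pow(Add(Function('C')(52), -44630), -1)) = Mul(Add(-30122, Mul(Rational(1, 2), Pow(-92, -1), Add(65, -92))), Pow(Add(52, -44630), -1)) = Mul(Add(-30122, Mul(Rational(1, 2), Rational(-1, 92), -27)), Pow(-44578, -1)) = Mul(Add(-30122, Rational(27, 184)), Rational(-1, 44578)) = Mul(Rational(-5542421, 184), Rational(-1, 44578)) = Rational(5542421, 8202352)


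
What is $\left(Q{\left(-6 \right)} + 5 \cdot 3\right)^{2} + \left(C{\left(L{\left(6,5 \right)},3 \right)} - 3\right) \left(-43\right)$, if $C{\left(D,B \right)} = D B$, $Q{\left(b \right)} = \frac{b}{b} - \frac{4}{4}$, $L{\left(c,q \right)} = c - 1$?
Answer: $-291$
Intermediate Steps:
$L{\left(c,q \right)} = -1 + c$ ($L{\left(c,q \right)} = c - 1 = -1 + c$)
$Q{\left(b \right)} = 0$ ($Q{\left(b \right)} = 1 - 1 = 0$)
$C{\left(D,B \right)} = B D$
$\left(Q{\left(-6 \right)} + 5 \cdot 3\right)^{2} + \left(C{\left(L{\left(6,5 \right)},3 \right)} - 3\right) \left(-43\right) = \left(0 + 5 \cdot 3\right)^{2} + \left(3 \left(-1 + 6\right) - 3\right) \left(-43\right) = \left(0 + 15\right)^{2} + \left(3 \cdot 5 - 3\right) \left(-43\right) = 15^{2} + \left(15 - 3\right) \left(-43\right) = 225 + 12 \left(-43\right) = 225 - 516 = -291$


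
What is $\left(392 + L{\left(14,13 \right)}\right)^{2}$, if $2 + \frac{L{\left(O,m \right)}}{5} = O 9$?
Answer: $1024144$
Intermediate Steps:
$L{\left(O,m \right)} = -10 + 45 O$ ($L{\left(O,m \right)} = -10 + 5 O 9 = -10 + 5 \cdot 9 O = -10 + 45 O$)
$\left(392 + L{\left(14,13 \right)}\right)^{2} = \left(392 + \left(-10 + 45 \cdot 14\right)\right)^{2} = \left(392 + \left(-10 + 630\right)\right)^{2} = \left(392 + 620\right)^{2} = 1012^{2} = 1024144$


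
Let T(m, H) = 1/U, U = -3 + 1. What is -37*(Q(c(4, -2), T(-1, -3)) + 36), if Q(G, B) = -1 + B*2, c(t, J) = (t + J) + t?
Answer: -1258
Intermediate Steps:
U = -2
c(t, J) = J + 2*t (c(t, J) = (J + t) + t = J + 2*t)
T(m, H) = -½ (T(m, H) = 1/(-2) = -½)
Q(G, B) = -1 + 2*B
-37*(Q(c(4, -2), T(-1, -3)) + 36) = -37*((-1 + 2*(-½)) + 36) = -37*((-1 - 1) + 36) = -37*(-2 + 36) = -37*34 = -1258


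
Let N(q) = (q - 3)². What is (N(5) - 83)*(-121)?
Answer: 9559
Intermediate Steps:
N(q) = (-3 + q)²
(N(5) - 83)*(-121) = ((-3 + 5)² - 83)*(-121) = (2² - 83)*(-121) = (4 - 83)*(-121) = -79*(-121) = 9559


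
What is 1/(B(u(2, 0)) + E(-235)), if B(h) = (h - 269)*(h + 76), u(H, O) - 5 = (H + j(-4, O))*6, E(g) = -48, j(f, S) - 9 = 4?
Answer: -1/29802 ≈ -3.3555e-5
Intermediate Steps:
j(f, S) = 13 (j(f, S) = 9 + 4 = 13)
u(H, O) = 83 + 6*H (u(H, O) = 5 + (H + 13)*6 = 5 + (13 + H)*6 = 5 + (78 + 6*H) = 83 + 6*H)
B(h) = (-269 + h)*(76 + h)
1/(B(u(2, 0)) + E(-235)) = 1/((-20444 + (83 + 6*2)² - 193*(83 + 6*2)) - 48) = 1/((-20444 + (83 + 12)² - 193*(83 + 12)) - 48) = 1/((-20444 + 95² - 193*95) - 48) = 1/((-20444 + 9025 - 18335) - 48) = 1/(-29754 - 48) = 1/(-29802) = -1/29802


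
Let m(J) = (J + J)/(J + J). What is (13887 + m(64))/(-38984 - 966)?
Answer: -6944/19975 ≈ -0.34763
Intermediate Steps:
m(J) = 1 (m(J) = (2*J)/((2*J)) = (2*J)*(1/(2*J)) = 1)
(13887 + m(64))/(-38984 - 966) = (13887 + 1)/(-38984 - 966) = 13888/(-39950) = 13888*(-1/39950) = -6944/19975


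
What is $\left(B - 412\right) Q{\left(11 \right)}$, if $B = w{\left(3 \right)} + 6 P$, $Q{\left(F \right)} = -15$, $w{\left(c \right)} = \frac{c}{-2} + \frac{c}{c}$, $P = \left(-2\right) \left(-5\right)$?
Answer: $\frac{10575}{2} \approx 5287.5$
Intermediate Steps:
$P = 10$
$w{\left(c \right)} = 1 - \frac{c}{2}$ ($w{\left(c \right)} = c \left(- \frac{1}{2}\right) + 1 = - \frac{c}{2} + 1 = 1 - \frac{c}{2}$)
$B = \frac{119}{2}$ ($B = \left(1 - \frac{3}{2}\right) + 6 \cdot 10 = \left(1 - \frac{3}{2}\right) + 60 = - \frac{1}{2} + 60 = \frac{119}{2} \approx 59.5$)
$\left(B - 412\right) Q{\left(11 \right)} = \left(\frac{119}{2} - 412\right) \left(-15\right) = \left(- \frac{705}{2}\right) \left(-15\right) = \frac{10575}{2}$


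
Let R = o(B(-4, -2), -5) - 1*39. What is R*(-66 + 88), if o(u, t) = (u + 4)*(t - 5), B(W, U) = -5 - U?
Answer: -1078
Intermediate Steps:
o(u, t) = (-5 + t)*(4 + u) (o(u, t) = (4 + u)*(-5 + t) = (-5 + t)*(4 + u))
R = -49 (R = (-20 - 5*(-5 - 1*(-2)) + 4*(-5) - 5*(-5 - 1*(-2))) - 1*39 = (-20 - 5*(-5 + 2) - 20 - 5*(-5 + 2)) - 39 = (-20 - 5*(-3) - 20 - 5*(-3)) - 39 = (-20 + 15 - 20 + 15) - 39 = -10 - 39 = -49)
R*(-66 + 88) = -49*(-66 + 88) = -49*22 = -1078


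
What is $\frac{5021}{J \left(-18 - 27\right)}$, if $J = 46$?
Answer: $- \frac{5021}{2070} \approx -2.4256$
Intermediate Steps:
$\frac{5021}{J \left(-18 - 27\right)} = \frac{5021}{46 \left(-18 - 27\right)} = \frac{5021}{46 \left(-45\right)} = \frac{5021}{-2070} = 5021 \left(- \frac{1}{2070}\right) = - \frac{5021}{2070}$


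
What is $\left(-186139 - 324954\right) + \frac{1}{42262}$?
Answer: $- \frac{21599812365}{42262} \approx -5.1109 \cdot 10^{5}$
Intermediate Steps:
$\left(-186139 - 324954\right) + \frac{1}{42262} = -511093 + \frac{1}{42262} = - \frac{21599812365}{42262}$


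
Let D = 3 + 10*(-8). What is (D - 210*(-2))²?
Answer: 117649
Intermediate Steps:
D = -77 (D = 3 - 80 = -77)
(D - 210*(-2))² = (-77 - 210*(-2))² = (-77 + 420)² = 343² = 117649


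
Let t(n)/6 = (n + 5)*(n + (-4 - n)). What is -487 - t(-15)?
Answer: -727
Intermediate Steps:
t(n) = -120 - 24*n (t(n) = 6*((n + 5)*(n + (-4 - n))) = 6*((5 + n)*(-4)) = 6*(-20 - 4*n) = -120 - 24*n)
-487 - t(-15) = -487 - (-120 - 24*(-15)) = -487 - (-120 + 360) = -487 - 1*240 = -487 - 240 = -727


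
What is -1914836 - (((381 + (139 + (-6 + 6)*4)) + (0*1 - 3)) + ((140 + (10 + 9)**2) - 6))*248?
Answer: -2165812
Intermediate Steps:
-1914836 - (((381 + (139 + (-6 + 6)*4)) + (0*1 - 3)) + ((140 + (10 + 9)**2) - 6))*248 = -1914836 - (((381 + (139 + 0*4)) + (0 - 3)) + ((140 + 19**2) - 6))*248 = -1914836 - (((381 + (139 + 0)) - 3) + ((140 + 361) - 6))*248 = -1914836 - (((381 + 139) - 3) + (501 - 6))*248 = -1914836 - ((520 - 3) + 495)*248 = -1914836 - (517 + 495)*248 = -1914836 - 1012*248 = -1914836 - 1*250976 = -1914836 - 250976 = -2165812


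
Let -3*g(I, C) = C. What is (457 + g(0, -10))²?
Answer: 1907161/9 ≈ 2.1191e+5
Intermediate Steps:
g(I, C) = -C/3
(457 + g(0, -10))² = (457 - ⅓*(-10))² = (457 + 10/3)² = (1381/3)² = 1907161/9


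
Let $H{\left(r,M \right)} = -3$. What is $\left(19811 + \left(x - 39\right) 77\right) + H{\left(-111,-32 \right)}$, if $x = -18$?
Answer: $15419$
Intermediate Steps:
$\left(19811 + \left(x - 39\right) 77\right) + H{\left(-111,-32 \right)} = \left(19811 + \left(-18 - 39\right) 77\right) - 3 = \left(19811 - 4389\right) - 3 = 15422 - 3 = 15419$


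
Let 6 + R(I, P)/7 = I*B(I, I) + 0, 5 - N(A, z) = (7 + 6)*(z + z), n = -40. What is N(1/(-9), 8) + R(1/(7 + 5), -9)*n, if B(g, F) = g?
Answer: 26551/18 ≈ 1475.1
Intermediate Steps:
N(A, z) = 5 - 26*z (N(A, z) = 5 - (7 + 6)*(z + z) = 5 - 13*2*z = 5 - 26*z)
R(I, P) = -42 + 7*I**2 (R(I, P) = -42 + 7*(I*I + 0) = -42 + 7*(I**2 + 0) = -42 + 7*I**2)
N(1/(-9), 8) + R(1/(7 + 5), -9)*n = (5 - 26*8) + (-42 + 7*(1/(7 + 5))**2)*(-40) = (5 - 208) + (-42 + 7*(1/12)**2)*(-40) = -203 + (-42 + 7*(1/12)**2)*(-40) = -203 + (-42 + 7*(1/144))*(-40) = -203 + (-42 + 7/144)*(-40) = -203 - 6041/144*(-40) = -203 + 30205/18 = 26551/18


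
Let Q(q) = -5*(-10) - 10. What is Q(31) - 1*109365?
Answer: -109325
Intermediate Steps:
Q(q) = 40 (Q(q) = 50 - 10 = 40)
Q(31) - 1*109365 = 40 - 1*109365 = 40 - 109365 = -109325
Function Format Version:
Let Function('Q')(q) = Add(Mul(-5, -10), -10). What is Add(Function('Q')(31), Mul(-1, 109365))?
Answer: -109325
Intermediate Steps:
Function('Q')(q) = 40 (Function('Q')(q) = Add(50, -10) = 40)
Add(Function('Q')(31), Mul(-1, 109365)) = Add(40, Mul(-1, 109365)) = Add(40, -109365) = -109325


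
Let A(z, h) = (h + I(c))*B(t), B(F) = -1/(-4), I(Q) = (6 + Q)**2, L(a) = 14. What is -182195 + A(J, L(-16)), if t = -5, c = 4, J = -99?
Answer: -364333/2 ≈ -1.8217e+5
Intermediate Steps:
B(F) = 1/4 (B(F) = -1*(-1/4) = 1/4)
A(z, h) = 25 + h/4 (A(z, h) = (h + (6 + 4)**2)*(1/4) = (h + 10**2)*(1/4) = (h + 100)*(1/4) = (100 + h)*(1/4) = 25 + h/4)
-182195 + A(J, L(-16)) = -182195 + (25 + (1/4)*14) = -182195 + (25 + 7/2) = -182195 + 57/2 = -364333/2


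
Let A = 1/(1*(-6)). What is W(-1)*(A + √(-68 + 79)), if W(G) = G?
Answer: ⅙ - √11 ≈ -3.1500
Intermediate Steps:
A = -⅙ (A = 1/(-6) = -⅙ ≈ -0.16667)
W(-1)*(A + √(-68 + 79)) = -(-⅙ + √(-68 + 79)) = -(-⅙ + √11) = ⅙ - √11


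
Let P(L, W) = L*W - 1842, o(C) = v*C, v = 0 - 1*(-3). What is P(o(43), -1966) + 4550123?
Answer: 4294667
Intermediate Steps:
v = 3 (v = 0 + 3 = 3)
o(C) = 3*C
P(L, W) = -1842 + L*W
P(o(43), -1966) + 4550123 = (-1842 + (3*43)*(-1966)) + 4550123 = (-1842 + 129*(-1966)) + 4550123 = (-1842 - 253614) + 4550123 = -255456 + 4550123 = 4294667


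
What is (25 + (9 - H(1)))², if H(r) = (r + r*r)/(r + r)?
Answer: 1089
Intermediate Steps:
H(r) = (r + r²)/(2*r) (H(r) = (r + r²)/((2*r)) = (r + r²)*(1/(2*r)) = (r + r²)/(2*r))
(25 + (9 - H(1)))² = (25 + (9 - (½ + (½)*1)))² = (25 + (9 - (½ + ½)))² = (25 + (9 - 1*1))² = (25 + (9 - 1))² = (25 + 8)² = 33² = 1089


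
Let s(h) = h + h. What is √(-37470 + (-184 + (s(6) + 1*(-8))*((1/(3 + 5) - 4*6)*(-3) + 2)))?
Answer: I*√149438/2 ≈ 193.29*I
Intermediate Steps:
s(h) = 2*h
√(-37470 + (-184 + (s(6) + 1*(-8))*((1/(3 + 5) - 4*6)*(-3) + 2))) = √(-37470 + (-184 + (2*6 + 1*(-8))*((1/(3 + 5) - 4*6)*(-3) + 2))) = √(-37470 + (-184 + (12 - 8)*((1/8 - 24)*(-3) + 2))) = √(-37470 + (-184 + 4*((⅛ - 24)*(-3) + 2))) = √(-37470 + (-184 + 4*(-191/8*(-3) + 2))) = √(-37470 + (-184 + 4*(573/8 + 2))) = √(-37470 + (-184 + 4*(589/8))) = √(-37470 + (-184 + 589/2)) = √(-37470 + 221/2) = √(-74719/2) = I*√149438/2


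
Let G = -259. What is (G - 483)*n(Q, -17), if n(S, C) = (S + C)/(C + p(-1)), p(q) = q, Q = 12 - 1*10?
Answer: -1855/3 ≈ -618.33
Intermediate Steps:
Q = 2 (Q = 12 - 10 = 2)
n(S, C) = (C + S)/(-1 + C) (n(S, C) = (S + C)/(C - 1) = (C + S)/(-1 + C))
(G - 483)*n(Q, -17) = (-259 - 483)*((-17 + 2)/(-1 - 17)) = -742*(-15)/(-18) = -(-371)*(-15)/9 = -742*5/6 = -1855/3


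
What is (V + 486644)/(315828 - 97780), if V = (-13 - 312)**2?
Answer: 592269/218048 ≈ 2.7162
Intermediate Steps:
V = 105625 (V = (-325)**2 = 105625)
(V + 486644)/(315828 - 97780) = (105625 + 486644)/(315828 - 97780) = 592269/218048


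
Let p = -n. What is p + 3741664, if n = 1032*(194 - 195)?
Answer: 3742696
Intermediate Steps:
n = -1032 (n = 1032*(-1) = -1032)
p = 1032 (p = -1*(-1032) = 1032)
p + 3741664 = 1032 + 3741664 = 3742696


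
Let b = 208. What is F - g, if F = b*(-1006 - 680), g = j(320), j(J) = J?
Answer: -351008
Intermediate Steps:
g = 320
F = -350688 (F = 208*(-1006 - 680) = 208*(-1686) = -350688)
F - g = -350688 - 1*320 = -350688 - 320 = -351008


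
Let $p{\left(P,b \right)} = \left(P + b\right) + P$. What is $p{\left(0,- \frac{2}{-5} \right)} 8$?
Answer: $\frac{16}{5} \approx 3.2$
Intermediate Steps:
$p{\left(P,b \right)} = b + 2 P$
$p{\left(0,- \frac{2}{-5} \right)} 8 = \left(- \frac{2}{-5} + 2 \cdot 0\right) 8 = \left(\left(-2\right) \left(- \frac{1}{5}\right) + 0\right) 8 = \left(\frac{2}{5} + 0\right) 8 = \frac{2}{5} \cdot 8 = \frac{16}{5}$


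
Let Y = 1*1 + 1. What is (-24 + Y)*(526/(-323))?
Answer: 11572/323 ≈ 35.827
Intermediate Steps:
Y = 2 (Y = 1 + 1 = 2)
(-24 + Y)*(526/(-323)) = (-24 + 2)*(526/(-323)) = -11572*(-1)/323 = -22*(-526/323) = 11572/323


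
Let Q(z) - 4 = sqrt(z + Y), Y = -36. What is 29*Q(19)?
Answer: 116 + 29*I*sqrt(17) ≈ 116.0 + 119.57*I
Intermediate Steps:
Q(z) = 4 + sqrt(-36 + z) (Q(z) = 4 + sqrt(z - 36) = 4 + sqrt(-36 + z))
29*Q(19) = 29*(4 + sqrt(-36 + 19)) = 29*(4 + sqrt(-17)) = 29*(4 + I*sqrt(17)) = 116 + 29*I*sqrt(17)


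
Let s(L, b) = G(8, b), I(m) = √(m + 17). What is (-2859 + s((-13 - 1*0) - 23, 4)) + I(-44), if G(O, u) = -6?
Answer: -2865 + 3*I*√3 ≈ -2865.0 + 5.1962*I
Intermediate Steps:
I(m) = √(17 + m)
s(L, b) = -6
(-2859 + s((-13 - 1*0) - 23, 4)) + I(-44) = (-2859 - 6) + √(17 - 44) = -2865 + √(-27) = -2865 + 3*I*√3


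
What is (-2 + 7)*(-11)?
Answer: -55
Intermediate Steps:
(-2 + 7)*(-11) = 5*(-11) = -55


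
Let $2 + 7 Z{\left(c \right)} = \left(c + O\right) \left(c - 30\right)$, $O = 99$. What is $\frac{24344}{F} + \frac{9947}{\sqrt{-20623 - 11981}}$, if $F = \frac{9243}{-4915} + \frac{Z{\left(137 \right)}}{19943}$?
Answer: $- \frac{16703365746760}{1166228293} - \frac{9947 i \sqrt{8151}}{16302} \approx -14323.0 - 55.088 i$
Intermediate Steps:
$Z{\left(c \right)} = - \frac{2}{7} + \frac{\left(-30 + c\right) \left(99 + c\right)}{7}$ ($Z{\left(c \right)} = - \frac{2}{7} + \frac{\left(c + 99\right) \left(c - 30\right)}{7} = - \frac{2}{7} + \frac{\left(99 + c\right) \left(-30 + c\right)}{7} = - \frac{2}{7} + \frac{\left(-30 + c\right) \left(99 + c\right)}{7}$)
$F = - \frac{1166228293}{686138915}$ ($F = \frac{9243}{-4915} + \frac{- \frac{2972}{7} + \frac{137^{2}}{7} + \frac{69}{7} \cdot 137}{19943} = 9243 \left(- \frac{1}{4915}\right) + \left(- \frac{2972}{7} + \frac{1}{7} \cdot 18769 + \frac{9453}{7}\right) \frac{1}{19943} = - \frac{9243}{4915} + \left(- \frac{2972}{7} + \frac{18769}{7} + \frac{9453}{7}\right) \frac{1}{19943} = - \frac{9243}{4915} + \frac{25250}{7} \cdot \frac{1}{19943} = - \frac{9243}{4915} + \frac{25250}{139601} = - \frac{1166228293}{686138915} \approx -1.6997$)
$\frac{24344}{F} + \frac{9947}{\sqrt{-20623 - 11981}} = \frac{24344}{- \frac{1166228293}{686138915}} + \frac{9947}{\sqrt{-20623 - 11981}} = 24344 \left(- \frac{686138915}{1166228293}\right) + \frac{9947}{\sqrt{-32604}} = - \frac{16703365746760}{1166228293} + \frac{9947}{2 i \sqrt{8151}} = - \frac{16703365746760}{1166228293} + 9947 \left(- \frac{i \sqrt{8151}}{16302}\right) = - \frac{16703365746760}{1166228293} - \frac{9947 i \sqrt{8151}}{16302}$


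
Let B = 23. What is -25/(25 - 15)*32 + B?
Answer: -57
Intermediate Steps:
-25/(25 - 15)*32 + B = -25/(25 - 15)*32 + 23 = -25/10*32 + 23 = -25*⅒*32 + 23 = -5/2*32 + 23 = -80 + 23 = -57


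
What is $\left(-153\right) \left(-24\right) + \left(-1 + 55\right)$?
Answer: $3726$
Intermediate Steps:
$\left(-153\right) \left(-24\right) + \left(-1 + 55\right) = 3672 + 54 = 3726$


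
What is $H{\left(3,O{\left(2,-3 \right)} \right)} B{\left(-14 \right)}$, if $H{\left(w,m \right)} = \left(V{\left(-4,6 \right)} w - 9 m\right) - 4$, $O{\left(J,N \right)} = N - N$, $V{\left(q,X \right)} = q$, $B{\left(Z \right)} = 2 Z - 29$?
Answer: $912$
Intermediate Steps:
$B{\left(Z \right)} = -29 + 2 Z$
$O{\left(J,N \right)} = 0$
$H{\left(w,m \right)} = -4 - 9 m - 4 w$ ($H{\left(w,m \right)} = \left(- 4 w - 9 m\right) - 4 = \left(- 9 m - 4 w\right) - 4 = -4 - 9 m - 4 w$)
$H{\left(3,O{\left(2,-3 \right)} \right)} B{\left(-14 \right)} = \left(-4 - 0 - 12\right) \left(-29 + 2 \left(-14\right)\right) = \left(-4 + 0 - 12\right) \left(-29 - 28\right) = \left(-16\right) \left(-57\right) = 912$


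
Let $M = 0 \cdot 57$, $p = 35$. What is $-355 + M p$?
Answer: $-355$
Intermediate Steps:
$M = 0$
$-355 + M p = -355 + 0 \cdot 35 = -355 + 0 = -355$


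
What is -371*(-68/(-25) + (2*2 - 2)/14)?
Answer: -26553/25 ≈ -1062.1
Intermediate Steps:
-371*(-68/(-25) + (2*2 - 2)/14) = -371*(-68*(-1/25) + (4 - 2)*(1/14)) = -371*(68/25 + 2*(1/14)) = -371*(68/25 + ⅐) = -371*501/175 = -26553/25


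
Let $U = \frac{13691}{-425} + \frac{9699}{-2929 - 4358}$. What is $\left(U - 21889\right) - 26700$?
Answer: $- \frac{50194268889}{1032325} \approx -48623.0$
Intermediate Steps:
$U = - \frac{34629464}{1032325}$ ($U = 13691 \left(- \frac{1}{425}\right) + \frac{9699}{-7287} = - \frac{13691}{425} + 9699 \left(- \frac{1}{7287}\right) = - \frac{13691}{425} - \frac{3233}{2429} = - \frac{34629464}{1032325} \approx -33.545$)
$\left(U - 21889\right) - 26700 = \left(- \frac{34629464}{1032325} - 21889\right) - 26700 = - \frac{22631191389}{1032325} - 26700 = - \frac{50194268889}{1032325}$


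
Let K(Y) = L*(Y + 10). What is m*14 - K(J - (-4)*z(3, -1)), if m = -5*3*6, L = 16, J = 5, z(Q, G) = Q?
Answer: -1692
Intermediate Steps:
m = -90 (m = -15*6 = -90)
K(Y) = 160 + 16*Y (K(Y) = 16*(Y + 10) = 16*(10 + Y) = 160 + 16*Y)
m*14 - K(J - (-4)*z(3, -1)) = -90*14 - (160 + 16*(5 - (-4)*3)) = -1260 - (160 + 16*(5 - 1*(-12))) = -1260 - (160 + 16*(5 + 12)) = -1260 - (160 + 16*17) = -1260 - (160 + 272) = -1260 - 1*432 = -1260 - 432 = -1692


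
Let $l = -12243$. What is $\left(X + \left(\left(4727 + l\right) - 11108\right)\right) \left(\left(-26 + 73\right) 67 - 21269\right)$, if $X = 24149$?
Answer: $-100113000$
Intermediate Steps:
$\left(X + \left(\left(4727 + l\right) - 11108\right)\right) \left(\left(-26 + 73\right) 67 - 21269\right) = \left(24149 + \left(\left(4727 - 12243\right) - 11108\right)\right) \left(\left(-26 + 73\right) 67 - 21269\right) = \left(24149 - 18624\right) \left(47 \cdot 67 - 21269\right) = \left(24149 - 18624\right) \left(3149 - 21269\right) = 5525 \left(-18120\right) = -100113000$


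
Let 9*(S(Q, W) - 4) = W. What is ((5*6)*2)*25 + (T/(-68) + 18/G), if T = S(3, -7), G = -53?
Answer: 48641447/32436 ≈ 1499.6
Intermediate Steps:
S(Q, W) = 4 + W/9
T = 29/9 (T = 4 + (⅑)*(-7) = 4 - 7/9 = 29/9 ≈ 3.2222)
((5*6)*2)*25 + (T/(-68) + 18/G) = ((5*6)*2)*25 + ((29/9)/(-68) + 18/(-53)) = (30*2)*25 + ((29/9)*(-1/68) + 18*(-1/53)) = 60*25 + (-29/612 - 18/53) = 1500 - 12553/32436 = 48641447/32436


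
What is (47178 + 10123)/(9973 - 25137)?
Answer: -57301/15164 ≈ -3.7788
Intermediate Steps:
(47178 + 10123)/(9973 - 25137) = 57301/(-15164) = 57301*(-1/15164) = -57301/15164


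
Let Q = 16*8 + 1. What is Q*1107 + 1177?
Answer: 143980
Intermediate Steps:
Q = 129 (Q = 128 + 1 = 129)
Q*1107 + 1177 = 129*1107 + 1177 = 142803 + 1177 = 143980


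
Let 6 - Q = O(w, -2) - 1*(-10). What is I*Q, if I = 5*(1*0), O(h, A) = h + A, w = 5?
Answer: 0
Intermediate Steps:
O(h, A) = A + h
I = 0 (I = 5*0 = 0)
Q = -7 (Q = 6 - ((-2 + 5) - 1*(-10)) = 6 - (3 + 10) = 6 - 1*13 = 6 - 13 = -7)
I*Q = 0*(-7) = 0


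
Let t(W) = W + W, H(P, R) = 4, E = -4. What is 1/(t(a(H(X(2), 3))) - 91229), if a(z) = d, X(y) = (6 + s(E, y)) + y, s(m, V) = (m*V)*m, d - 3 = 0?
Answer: -1/91223 ≈ -1.0962e-5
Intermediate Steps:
d = 3 (d = 3 + 0 = 3)
s(m, V) = V*m² (s(m, V) = (V*m)*m = V*m²)
X(y) = 6 + 17*y (X(y) = (6 + y*(-4)²) + y = (6 + y*16) + y = (6 + 16*y) + y = 6 + 17*y)
a(z) = 3
t(W) = 2*W
1/(t(a(H(X(2), 3))) - 91229) = 1/(2*3 - 91229) = 1/(6 - 91229) = 1/(-91223) = -1/91223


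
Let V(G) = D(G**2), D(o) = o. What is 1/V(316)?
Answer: 1/99856 ≈ 1.0014e-5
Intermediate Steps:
V(G) = G**2
1/V(316) = 1/(316**2) = 1/99856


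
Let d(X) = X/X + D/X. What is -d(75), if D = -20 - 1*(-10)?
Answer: -13/15 ≈ -0.86667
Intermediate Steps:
D = -10 (D = -20 + 10 = -10)
d(X) = 1 - 10/X (d(X) = X/X - 10/X = 1 - 10/X)
-d(75) = -(-10 + 75)/75 = -65/75 = -1*13/15 = -13/15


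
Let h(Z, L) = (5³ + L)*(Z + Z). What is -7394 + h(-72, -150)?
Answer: -3794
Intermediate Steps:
h(Z, L) = 2*Z*(125 + L) (h(Z, L) = (125 + L)*(2*Z) = 2*Z*(125 + L))
-7394 + h(-72, -150) = -7394 + 2*(-72)*(125 - 150) = -7394 + 2*(-72)*(-25) = -7394 + 3600 = -3794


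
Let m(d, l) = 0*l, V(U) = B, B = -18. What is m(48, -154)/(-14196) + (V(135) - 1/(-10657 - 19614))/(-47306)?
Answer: 544877/1431999926 ≈ 0.00038050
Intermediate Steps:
V(U) = -18
m(d, l) = 0
m(48, -154)/(-14196) + (V(135) - 1/(-10657 - 19614))/(-47306) = 0/(-14196) + (-18 - 1/(-10657 - 19614))/(-47306) = 0*(-1/14196) + (-18 - 1/(-30271))*(-1/47306) = 0 + (-18 - 1*(-1/30271))*(-1/47306) = 0 + (-18 + 1/30271)*(-1/47306) = 0 - 544877/30271*(-1/47306) = 0 + 544877/1431999926 = 544877/1431999926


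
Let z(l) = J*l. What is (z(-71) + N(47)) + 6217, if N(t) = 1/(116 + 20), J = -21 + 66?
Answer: 410993/136 ≈ 3022.0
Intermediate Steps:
J = 45
N(t) = 1/136
z(l) = 45*l
(z(-71) + N(47)) + 6217 = (45*(-71) + 1/136) + 6217 = (-3195 + 1/136) + 6217 = -434519/136 + 6217 = 410993/136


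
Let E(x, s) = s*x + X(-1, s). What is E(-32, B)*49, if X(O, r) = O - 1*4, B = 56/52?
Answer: -25137/13 ≈ -1933.6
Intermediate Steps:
B = 14/13 (B = 56*(1/52) = 14/13 ≈ 1.0769)
X(O, r) = -4 + O (X(O, r) = O - 4 = -4 + O)
E(x, s) = -5 + s*x (E(x, s) = s*x + (-4 - 1) = s*x - 5 = -5 + s*x)
E(-32, B)*49 = (-5 + (14/13)*(-32))*49 = (-5 - 448/13)*49 = -513/13*49 = -25137/13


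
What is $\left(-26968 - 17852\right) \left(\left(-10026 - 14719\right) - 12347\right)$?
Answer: $1662463440$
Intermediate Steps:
$\left(-26968 - 17852\right) \left(\left(-10026 - 14719\right) - 12347\right) = - 44820 \left(-24745 - 12347\right) = \left(-44820\right) \left(-37092\right) = 1662463440$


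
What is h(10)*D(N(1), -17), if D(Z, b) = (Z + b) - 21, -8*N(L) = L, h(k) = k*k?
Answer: -7625/2 ≈ -3812.5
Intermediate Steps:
h(k) = k²
N(L) = -L/8
D(Z, b) = -21 + Z + b
h(10)*D(N(1), -17) = 10²*(-21 - ⅛*1 - 17) = 100*(-21 - ⅛ - 17) = 100*(-305/8) = -7625/2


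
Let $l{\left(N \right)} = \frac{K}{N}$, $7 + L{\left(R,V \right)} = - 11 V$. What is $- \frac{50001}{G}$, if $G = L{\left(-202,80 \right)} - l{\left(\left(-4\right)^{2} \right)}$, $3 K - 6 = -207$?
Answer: $\frac{800016}{14125} \approx 56.638$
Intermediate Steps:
$K = -67$ ($K = 2 + \frac{1}{3} \left(-207\right) = 2 - 69 = -67$)
$L{\left(R,V \right)} = -7 - 11 V$
$l{\left(N \right)} = - \frac{67}{N}$
$G = - \frac{14125}{16}$ ($G = \left(-7 - 880\right) - - \frac{67}{\left(-4\right)^{2}} = \left(-7 - 880\right) - - \frac{67}{16} = -887 - \left(-67\right) \frac{1}{16} = -887 - - \frac{67}{16} = -887 + \frac{67}{16} = - \frac{14125}{16} \approx -882.81$)
$- \frac{50001}{G} = - \frac{50001}{- \frac{14125}{16}} = \left(-50001\right) \left(- \frac{16}{14125}\right) = \frac{800016}{14125}$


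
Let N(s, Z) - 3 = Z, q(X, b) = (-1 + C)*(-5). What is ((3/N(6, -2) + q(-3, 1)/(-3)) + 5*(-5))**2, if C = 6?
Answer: 1681/9 ≈ 186.78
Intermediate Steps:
q(X, b) = -25 (q(X, b) = (-1 + 6)*(-5) = 5*(-5) = -25)
N(s, Z) = 3 + Z
((3/N(6, -2) + q(-3, 1)/(-3)) + 5*(-5))**2 = ((3/(3 - 2) - 25/(-3)) + 5*(-5))**2 = ((3/1 - 25*(-1/3)) - 25)**2 = ((3*1 + 25/3) - 25)**2 = ((3 + 25/3) - 25)**2 = (34/3 - 25)**2 = (-41/3)**2 = 1681/9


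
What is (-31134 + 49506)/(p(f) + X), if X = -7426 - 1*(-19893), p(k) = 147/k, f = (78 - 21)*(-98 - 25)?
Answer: 21467682/14567665 ≈ 1.4737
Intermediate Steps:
f = -7011 (f = 57*(-123) = -7011)
X = 12467 (X = -7426 + 19893 = 12467)
(-31134 + 49506)/(p(f) + X) = (-31134 + 49506)/(147/(-7011) + 12467) = 18372/(147*(-1/7011) + 12467) = 18372/(-49/2337 + 12467) = 18372/(29135330/2337) = 18372*(2337/29135330) = 21467682/14567665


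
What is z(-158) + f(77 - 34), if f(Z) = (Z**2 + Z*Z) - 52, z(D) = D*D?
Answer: 28610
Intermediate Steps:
z(D) = D**2
f(Z) = -52 + 2*Z**2 (f(Z) = (Z**2 + Z**2) - 52 = 2*Z**2 - 52 = -52 + 2*Z**2)
z(-158) + f(77 - 34) = (-158)**2 + (-52 + 2*(77 - 34)**2) = 24964 + (-52 + 2*43**2) = 24964 + (-52 + 2*1849) = 24964 + (-52 + 3698) = 24964 + 3646 = 28610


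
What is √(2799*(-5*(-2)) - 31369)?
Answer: I*√3379 ≈ 58.129*I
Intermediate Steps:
√(2799*(-5*(-2)) - 31369) = √(2799*10 - 31369) = √(27990 - 31369) = √(-3379) = I*√3379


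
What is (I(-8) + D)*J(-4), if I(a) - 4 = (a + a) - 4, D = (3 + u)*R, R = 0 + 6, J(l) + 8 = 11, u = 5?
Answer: 96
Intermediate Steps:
J(l) = 3 (J(l) = -8 + 11 = 3)
R = 6
D = 48 (D = (3 + 5)*6 = 8*6 = 48)
I(a) = 2*a (I(a) = 4 + ((a + a) - 4) = 4 + (2*a - 4) = 4 + (-4 + 2*a) = 2*a)
(I(-8) + D)*J(-4) = (2*(-8) + 48)*3 = (-16 + 48)*3 = 32*3 = 96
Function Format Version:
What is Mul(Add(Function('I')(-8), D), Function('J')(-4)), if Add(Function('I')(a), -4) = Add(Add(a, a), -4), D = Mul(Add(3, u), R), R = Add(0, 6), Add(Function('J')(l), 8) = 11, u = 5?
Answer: 96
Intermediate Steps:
Function('J')(l) = 3 (Function('J')(l) = Add(-8, 11) = 3)
R = 6
D = 48 (D = Mul(Add(3, 5), 6) = Mul(8, 6) = 48)
Function('I')(a) = Mul(2, a) (Function('I')(a) = Add(4, Add(Add(a, a), -4)) = Add(4, Add(Mul(2, a), -4)) = Add(4, Add(-4, Mul(2, a))) = Mul(2, a))
Mul(Add(Function('I')(-8), D), Function('J')(-4)) = Mul(Add(Mul(2, -8), 48), 3) = Mul(Add(-16, 48), 3) = Mul(32, 3) = 96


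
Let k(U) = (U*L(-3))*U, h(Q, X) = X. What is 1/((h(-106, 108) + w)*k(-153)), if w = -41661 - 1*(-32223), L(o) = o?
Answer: 1/655217910 ≈ 1.5262e-9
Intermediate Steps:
w = -9438 (w = -41661 + 32223 = -9438)
k(U) = -3*U**2 (k(U) = (U*(-3))*U = (-3*U)*U = -3*U**2)
1/((h(-106, 108) + w)*k(-153)) = 1/((108 - 9438)*((-3*(-153)**2))) = 1/((-9330)*((-3*23409))) = -1/9330/(-70227) = -1/9330*(-1/70227) = 1/655217910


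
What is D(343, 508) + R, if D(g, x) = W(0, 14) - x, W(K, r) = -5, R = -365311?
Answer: -365824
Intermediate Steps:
D(g, x) = -5 - x
D(343, 508) + R = (-5 - 1*508) - 365311 = (-5 - 508) - 365311 = -513 - 365311 = -365824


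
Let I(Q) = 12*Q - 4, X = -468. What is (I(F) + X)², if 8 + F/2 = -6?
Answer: 652864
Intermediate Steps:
F = -28 (F = -16 + 2*(-6) = -16 - 12 = -28)
I(Q) = -4 + 12*Q
(I(F) + X)² = ((-4 + 12*(-28)) - 468)² = ((-4 - 336) - 468)² = (-340 - 468)² = (-808)² = 652864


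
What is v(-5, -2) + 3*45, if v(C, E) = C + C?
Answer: 125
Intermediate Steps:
v(C, E) = 2*C
v(-5, -2) + 3*45 = 2*(-5) + 3*45 = -10 + 135 = 125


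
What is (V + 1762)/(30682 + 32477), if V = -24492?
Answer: -22730/63159 ≈ -0.35989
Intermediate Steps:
(V + 1762)/(30682 + 32477) = (-24492 + 1762)/(30682 + 32477) = -22730/63159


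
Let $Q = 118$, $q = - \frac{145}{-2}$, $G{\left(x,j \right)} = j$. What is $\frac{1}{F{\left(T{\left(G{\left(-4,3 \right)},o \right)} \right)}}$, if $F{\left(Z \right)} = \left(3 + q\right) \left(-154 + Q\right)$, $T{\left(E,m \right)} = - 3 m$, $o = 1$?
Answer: $- \frac{1}{2718} \approx -0.00036792$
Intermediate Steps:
$q = \frac{145}{2}$ ($q = \left(-145\right) \left(- \frac{1}{2}\right) = \frac{145}{2} \approx 72.5$)
$F{\left(Z \right)} = -2718$ ($F{\left(Z \right)} = \left(3 + \frac{145}{2}\right) \left(-154 + 118\right) = \frac{151}{2} \left(-36\right) = -2718$)
$\frac{1}{F{\left(T{\left(G{\left(-4,3 \right)},o \right)} \right)}} = \frac{1}{-2718} = - \frac{1}{2718}$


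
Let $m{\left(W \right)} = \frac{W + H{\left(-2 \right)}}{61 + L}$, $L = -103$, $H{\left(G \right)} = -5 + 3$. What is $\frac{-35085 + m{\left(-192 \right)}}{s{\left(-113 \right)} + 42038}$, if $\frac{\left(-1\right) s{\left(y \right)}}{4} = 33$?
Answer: $- \frac{368344}{440013} \approx -0.83712$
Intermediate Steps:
$H{\left(G \right)} = -2$
$s{\left(y \right)} = -132$ ($s{\left(y \right)} = \left(-4\right) 33 = -132$)
$m{\left(W \right)} = \frac{1}{21} - \frac{W}{42}$ ($m{\left(W \right)} = \frac{W - 2}{61 - 103} = \frac{-2 + W}{-42} = \left(-2 + W\right) \left(- \frac{1}{42}\right) = \frac{1}{21} - \frac{W}{42}$)
$\frac{-35085 + m{\left(-192 \right)}}{s{\left(-113 \right)} + 42038} = \frac{-35085 + \left(\frac{1}{21} - - \frac{32}{7}\right)}{-132 + 42038} = \frac{-35085 + \left(\frac{1}{21} + \frac{32}{7}\right)}{41906} = \left(-35085 + \frac{97}{21}\right) \frac{1}{41906} = \left(- \frac{736688}{21}\right) \frac{1}{41906} = - \frac{368344}{440013}$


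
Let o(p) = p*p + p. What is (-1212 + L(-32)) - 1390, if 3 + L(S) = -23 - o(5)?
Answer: -2658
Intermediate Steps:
o(p) = p + p² (o(p) = p² + p = p + p²)
L(S) = -56 (L(S) = -3 + (-23 - 5*(1 + 5)) = -3 + (-23 - 5*6) = -3 + (-23 - 1*30) = -3 + (-23 - 30) = -3 - 53 = -56)
(-1212 + L(-32)) - 1390 = (-1212 - 56) - 1390 = -1268 - 1390 = -2658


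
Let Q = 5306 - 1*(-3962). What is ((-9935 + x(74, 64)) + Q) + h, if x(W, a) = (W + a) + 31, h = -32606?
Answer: -33104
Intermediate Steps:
x(W, a) = 31 + W + a
Q = 9268 (Q = 5306 + 3962 = 9268)
((-9935 + x(74, 64)) + Q) + h = ((-9935 + (31 + 74 + 64)) + 9268) - 32606 = ((-9935 + 169) + 9268) - 32606 = (-9766 + 9268) - 32606 = -498 - 32606 = -33104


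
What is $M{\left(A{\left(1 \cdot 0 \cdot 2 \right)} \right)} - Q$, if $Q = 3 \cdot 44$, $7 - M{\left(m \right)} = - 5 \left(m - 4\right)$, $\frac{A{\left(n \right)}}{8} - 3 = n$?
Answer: $-25$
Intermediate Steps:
$A{\left(n \right)} = 24 + 8 n$
$M{\left(m \right)} = -13 + 5 m$ ($M{\left(m \right)} = 7 - - 5 \left(m - 4\right) = 7 - - 5 \left(-4 + m\right) = 7 - \left(20 - 5 m\right) = 7 + \left(-20 + 5 m\right) = -13 + 5 m$)
$Q = 132$
$M{\left(A{\left(1 \cdot 0 \cdot 2 \right)} \right)} - Q = \left(-13 + 5 \left(24 + 8 \cdot 1 \cdot 0 \cdot 2\right)\right) - 132 = \left(-13 + 5 \left(24 + 8 \cdot 0 \cdot 2\right)\right) - 132 = \left(-13 + 5 \left(24 + 8 \cdot 0\right)\right) - 132 = \left(-13 + 5 \left(24 + 0\right)\right) - 132 = \left(-13 + 5 \cdot 24\right) - 132 = \left(-13 + 120\right) - 132 = 107 - 132 = -25$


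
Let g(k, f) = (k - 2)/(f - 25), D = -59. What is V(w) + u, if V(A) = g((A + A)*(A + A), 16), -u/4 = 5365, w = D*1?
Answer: -207062/9 ≈ -23007.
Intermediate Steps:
w = -59 (w = -59*1 = -59)
u = -21460 (u = -4*5365 = -21460)
g(k, f) = (-2 + k)/(-25 + f)
V(A) = 2/9 - 4*A**2/9 (V(A) = (-2 + (A + A)*(A + A))/(-25 + 16) = (-2 + (2*A)*(2*A))/(-9) = -(-2 + 4*A**2)/9 = 2/9 - 4*A**2/9)
V(w) + u = (2/9 - 4/9*(-59)**2) - 21460 = (2/9 - 4/9*3481) - 21460 = (2/9 - 13924/9) - 21460 = -13922/9 - 21460 = -207062/9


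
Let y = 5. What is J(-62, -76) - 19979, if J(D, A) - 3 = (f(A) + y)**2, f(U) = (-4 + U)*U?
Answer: 37007249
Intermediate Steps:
f(U) = U*(-4 + U)
J(D, A) = 3 + (5 + A*(-4 + A))**2 (J(D, A) = 3 + (A*(-4 + A) + 5)**2 = 3 + (5 + A*(-4 + A))**2)
J(-62, -76) - 19979 = (3 + (5 - 76*(-4 - 76))**2) - 19979 = (3 + (5 - 76*(-80))**2) - 19979 = (3 + (5 + 6080)**2) - 19979 = (3 + 6085**2) - 19979 = (3 + 37027225) - 19979 = 37027228 - 19979 = 37007249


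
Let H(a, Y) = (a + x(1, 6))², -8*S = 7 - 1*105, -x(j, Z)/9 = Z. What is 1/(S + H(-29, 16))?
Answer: 4/27605 ≈ 0.00014490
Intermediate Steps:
x(j, Z) = -9*Z
S = 49/4 (S = -(7 - 1*105)/8 = -(7 - 105)/8 = -⅛*(-98) = 49/4 ≈ 12.250)
H(a, Y) = (-54 + a)² (H(a, Y) = (a - 9*6)² = (a - 54)² = (-54 + a)²)
1/(S + H(-29, 16)) = 1/(49/4 + (-54 - 29)²) = 1/(49/4 + (-83)²) = 1/(49/4 + 6889) = 1/(27605/4) = 4/27605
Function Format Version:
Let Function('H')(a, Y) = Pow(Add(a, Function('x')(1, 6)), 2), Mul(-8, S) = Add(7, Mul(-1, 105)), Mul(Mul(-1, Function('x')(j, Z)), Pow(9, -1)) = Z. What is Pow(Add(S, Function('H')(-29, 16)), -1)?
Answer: Rational(4, 27605) ≈ 0.00014490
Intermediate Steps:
Function('x')(j, Z) = Mul(-9, Z)
S = Rational(49, 4) (S = Mul(Rational(-1, 8), Add(7, Mul(-1, 105))) = Mul(Rational(-1, 8), Add(7, -105)) = Mul(Rational(-1, 8), -98) = Rational(49, 4) ≈ 12.250)
Function('H')(a, Y) = Pow(Add(-54, a), 2) (Function('H')(a, Y) = Pow(Add(a, Mul(-9, 6)), 2) = Pow(Add(a, -54), 2) = Pow(Add(-54, a), 2))
Pow(Add(S, Function('H')(-29, 16)), -1) = Pow(Add(Rational(49, 4), Pow(Add(-54, -29), 2)), -1) = Pow(Add(Rational(49, 4), Pow(-83, 2)), -1) = Pow(Add(Rational(49, 4), 6889), -1) = Pow(Rational(27605, 4), -1) = Rational(4, 27605)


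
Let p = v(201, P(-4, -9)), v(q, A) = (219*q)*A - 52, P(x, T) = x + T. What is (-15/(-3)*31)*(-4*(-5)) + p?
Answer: -569199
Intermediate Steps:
P(x, T) = T + x
v(q, A) = -52 + 219*A*q (v(q, A) = 219*A*q - 52 = -52 + 219*A*q)
p = -572299 (p = -52 + 219*(-9 - 4)*201 = -52 + 219*(-13)*201 = -52 - 572247 = -572299)
(-15/(-3)*31)*(-4*(-5)) + p = (-15/(-3)*31)*(-4*(-5)) - 572299 = (-15*(-⅓)*31)*20 - 572299 = (5*31)*20 - 572299 = 155*20 - 572299 = 3100 - 572299 = -569199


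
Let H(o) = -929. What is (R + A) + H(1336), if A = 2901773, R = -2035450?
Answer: 865394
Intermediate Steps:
(R + A) + H(1336) = (-2035450 + 2901773) - 929 = 866323 - 929 = 865394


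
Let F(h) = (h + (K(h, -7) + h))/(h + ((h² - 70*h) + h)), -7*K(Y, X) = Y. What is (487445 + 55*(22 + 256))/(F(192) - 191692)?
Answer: -436373980/166388643 ≈ -2.6226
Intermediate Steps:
K(Y, X) = -Y/7
F(h) = 13*h/(7*(h² - 68*h)) (F(h) = (h + (-h/7 + h))/(h + ((h² - 70*h) + h)) = (h + 6*h/7)/(h + (h² - 69*h)) = (13*h/7)/(h² - 68*h) = 13*h/(7*(h² - 68*h)))
(487445 + 55*(22 + 256))/(F(192) - 191692) = (487445 + 55*(22 + 256))/(13/(7*(-68 + 192)) - 191692) = (487445 + 55*278)/((13/7)/124 - 191692) = (487445 + 15290)/((13/7)*(1/124) - 191692) = 502735/(13/868 - 191692) = 502735/(-166388643/868) = 502735*(-868/166388643) = -436373980/166388643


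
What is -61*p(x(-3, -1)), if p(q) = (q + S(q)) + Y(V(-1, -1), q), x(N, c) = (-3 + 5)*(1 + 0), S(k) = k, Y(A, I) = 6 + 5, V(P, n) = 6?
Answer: -915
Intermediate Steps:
Y(A, I) = 11
x(N, c) = 2 (x(N, c) = 2*1 = 2)
p(q) = 11 + 2*q (p(q) = (q + q) + 11 = 2*q + 11 = 11 + 2*q)
-61*p(x(-3, -1)) = -61*(11 + 2*2) = -61*(11 + 4) = -61*15 = -915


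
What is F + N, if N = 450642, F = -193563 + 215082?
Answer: 472161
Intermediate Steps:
F = 21519
F + N = 21519 + 450642 = 472161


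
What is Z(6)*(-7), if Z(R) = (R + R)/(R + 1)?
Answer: -12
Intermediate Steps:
Z(R) = 2*R/(1 + R) (Z(R) = (2*R)/(1 + R) = 2*R/(1 + R))
Z(6)*(-7) = (2*6/(1 + 6))*(-7) = (2*6/7)*(-7) = (2*6*(⅐))*(-7) = (12/7)*(-7) = -12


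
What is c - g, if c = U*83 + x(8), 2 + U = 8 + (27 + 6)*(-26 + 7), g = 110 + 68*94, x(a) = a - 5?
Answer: -58042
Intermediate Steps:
x(a) = -5 + a
g = 6502 (g = 110 + 6392 = 6502)
U = -621 (U = -2 + (8 + (27 + 6)*(-26 + 7)) = -2 + (8 + 33*(-19)) = -2 + (8 - 627) = -2 - 619 = -621)
c = -51540 (c = -621*83 + (-5 + 8) = -51543 + 3 = -51540)
c - g = -51540 - 1*6502 = -51540 - 6502 = -58042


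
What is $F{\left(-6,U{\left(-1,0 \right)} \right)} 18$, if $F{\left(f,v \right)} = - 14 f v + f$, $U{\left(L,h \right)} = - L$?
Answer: $1404$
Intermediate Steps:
$F{\left(f,v \right)} = f - 14 f v$ ($F{\left(f,v \right)} = - 14 f v + f = f - 14 f v$)
$F{\left(-6,U{\left(-1,0 \right)} \right)} 18 = - 6 \left(1 - 14 \left(\left(-1\right) \left(-1\right)\right)\right) 18 = - 6 \left(1 - 14\right) 18 = \left(-6\right) \left(-13\right) 18 = 78 \cdot 18 = 1404$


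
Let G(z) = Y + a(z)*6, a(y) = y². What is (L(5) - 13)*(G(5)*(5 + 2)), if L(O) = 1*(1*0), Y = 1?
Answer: -13741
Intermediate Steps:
L(O) = 0 (L(O) = 1*0 = 0)
G(z) = 1 + 6*z² (G(z) = 1 + z²*6 = 1 + 6*z²)
(L(5) - 13)*(G(5)*(5 + 2)) = (0 - 13)*((1 + 6*5²)*(5 + 2)) = -13*(1 + 6*25)*7 = -13*(1 + 150)*7 = -1963*7 = -13*1057 = -13741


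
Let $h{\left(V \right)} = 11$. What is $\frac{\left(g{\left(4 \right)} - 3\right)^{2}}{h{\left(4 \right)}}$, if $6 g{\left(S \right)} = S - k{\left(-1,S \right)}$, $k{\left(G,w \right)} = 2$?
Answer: $\frac{64}{99} \approx 0.64646$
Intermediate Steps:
$g{\left(S \right)} = - \frac{1}{3} + \frac{S}{6}$ ($g{\left(S \right)} = \frac{S - 2}{6} = \frac{-2 + S}{6} = - \frac{1}{3} + \frac{S}{6}$)
$\frac{\left(g{\left(4 \right)} - 3\right)^{2}}{h{\left(4 \right)}} = \frac{\left(\left(- \frac{1}{3} + \frac{1}{6} \cdot 4\right) - 3\right)^{2}}{11} = \left(\left(- \frac{1}{3} + \frac{2}{3}\right) - 3\right)^{2} \cdot \frac{1}{11} = \left(\frac{1}{3} - 3\right)^{2} \cdot \frac{1}{11} = \left(- \frac{8}{3}\right)^{2} \cdot \frac{1}{11} = \frac{64}{9} \cdot \frac{1}{11} = \frac{64}{99}$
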